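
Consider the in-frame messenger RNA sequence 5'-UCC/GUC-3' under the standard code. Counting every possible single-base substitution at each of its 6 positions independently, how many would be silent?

6

Codon 1 (UCC, Ser): 3 synonymous substitutions.
Codon 2 (GUC, Val): 3 synonymous substitutions.
Total: 3 + 3 = 6.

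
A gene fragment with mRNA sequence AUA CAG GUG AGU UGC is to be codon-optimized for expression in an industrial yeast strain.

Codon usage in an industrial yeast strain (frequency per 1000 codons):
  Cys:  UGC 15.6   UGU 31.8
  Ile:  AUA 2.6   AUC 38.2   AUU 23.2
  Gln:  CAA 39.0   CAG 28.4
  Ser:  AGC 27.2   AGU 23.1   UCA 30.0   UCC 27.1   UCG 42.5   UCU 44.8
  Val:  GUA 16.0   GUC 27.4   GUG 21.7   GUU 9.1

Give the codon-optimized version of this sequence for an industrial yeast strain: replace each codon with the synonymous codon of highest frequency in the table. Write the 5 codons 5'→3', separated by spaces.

Codon 1 (Ile): best is AUC at 38.2.
Codon 2 (Gln): best is CAA at 39.0.
Codon 3 (Val): best is GUC at 27.4.
Codon 4 (Ser): best is UCU at 44.8.
Codon 5 (Cys): best is UGU at 31.8.

AUC CAA GUC UCU UGU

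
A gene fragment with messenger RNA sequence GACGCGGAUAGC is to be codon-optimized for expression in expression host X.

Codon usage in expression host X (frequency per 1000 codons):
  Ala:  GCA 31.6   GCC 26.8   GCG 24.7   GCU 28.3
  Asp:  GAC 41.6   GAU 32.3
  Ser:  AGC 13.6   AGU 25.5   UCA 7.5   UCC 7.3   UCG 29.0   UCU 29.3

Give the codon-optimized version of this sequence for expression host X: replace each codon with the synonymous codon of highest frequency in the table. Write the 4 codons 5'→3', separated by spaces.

Codon 1 (Asp): best is GAC at 41.6.
Codon 2 (Ala): best is GCA at 31.6.
Codon 3 (Asp): best is GAC at 41.6.
Codon 4 (Ser): best is UCU at 29.3.

GAC GCA GAC UCU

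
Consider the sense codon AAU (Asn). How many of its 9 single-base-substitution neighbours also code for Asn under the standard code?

Position 1: none → 0 synonymous.
Position 2: none → 0 synonymous.
Position 3: AAC → 1 synonymous.
Total: 0 + 0 + 1 = 1.

1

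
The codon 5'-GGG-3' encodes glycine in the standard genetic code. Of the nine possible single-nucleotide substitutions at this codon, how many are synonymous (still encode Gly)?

Position 1: none → 0 synonymous.
Position 2: none → 0 synonymous.
Position 3: GGU, GGC, GGA → 3 synonymous.
Total: 0 + 0 + 3 = 3.

3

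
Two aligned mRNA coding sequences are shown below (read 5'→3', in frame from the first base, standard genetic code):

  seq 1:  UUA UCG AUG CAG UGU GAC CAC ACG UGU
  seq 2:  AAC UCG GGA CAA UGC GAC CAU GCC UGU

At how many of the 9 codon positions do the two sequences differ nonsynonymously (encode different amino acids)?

Codon 1: UUA Leu / AAC Asn — nonsynonymous.
Codon 2: UCG Ser / UCG Ser — identical.
Codon 3: AUG Met / GGA Gly — nonsynonymous.
Codon 4: CAG Gln / CAA Gln — synonymous.
Codon 5: UGU Cys / UGC Cys — synonymous.
Codon 6: GAC Asp / GAC Asp — identical.
Codon 7: CAC His / CAU His — synonymous.
Codon 8: ACG Thr / GCC Ala — nonsynonymous.
Codon 9: UGU Cys / UGU Cys — identical.
Nonsynonymous differences: 3.

3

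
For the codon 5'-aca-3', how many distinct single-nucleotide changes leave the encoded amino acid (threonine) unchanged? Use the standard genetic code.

3

Position 1: none → 0 synonymous.
Position 2: none → 0 synonymous.
Position 3: ACT, ACC, ACG → 3 synonymous.
Total: 0 + 0 + 3 = 3.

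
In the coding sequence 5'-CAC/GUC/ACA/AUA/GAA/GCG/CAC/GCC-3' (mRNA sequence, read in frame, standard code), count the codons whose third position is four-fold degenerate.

Codon 1 CAC (His): third position 2-fold.
Codon 2 GUC (Val): third position 4-fold.
Codon 3 ACA (Thr): third position 4-fold.
Codon 4 AUA (Ile): third position 3-fold.
Codon 5 GAA (Glu): third position 2-fold.
Codon 6 GCG (Ala): third position 4-fold.
Codon 7 CAC (His): third position 2-fold.
Codon 8 GCC (Ala): third position 4-fold.
Four-fold degenerate third positions: 4.

4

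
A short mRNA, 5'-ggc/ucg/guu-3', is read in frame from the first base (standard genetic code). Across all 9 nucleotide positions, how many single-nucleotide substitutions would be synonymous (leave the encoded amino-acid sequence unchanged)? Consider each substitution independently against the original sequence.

Codon 1 (GGC, Gly): 3 synonymous substitutions.
Codon 2 (UCG, Ser): 3 synonymous substitutions.
Codon 3 (GUU, Val): 3 synonymous substitutions.
Total: 3 + 3 + 3 = 9.

9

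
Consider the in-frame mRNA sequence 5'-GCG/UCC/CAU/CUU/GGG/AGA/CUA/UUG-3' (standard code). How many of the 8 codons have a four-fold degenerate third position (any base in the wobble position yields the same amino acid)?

Codon 1 GCG (Ala): third position 4-fold.
Codon 2 UCC (Ser): third position 4-fold.
Codon 3 CAU (His): third position 2-fold.
Codon 4 CUU (Leu): third position 4-fold.
Codon 5 GGG (Gly): third position 4-fold.
Codon 6 AGA (Arg): third position 2-fold.
Codon 7 CUA (Leu): third position 4-fold.
Codon 8 UUG (Leu): third position 2-fold.
Four-fold degenerate third positions: 5.

5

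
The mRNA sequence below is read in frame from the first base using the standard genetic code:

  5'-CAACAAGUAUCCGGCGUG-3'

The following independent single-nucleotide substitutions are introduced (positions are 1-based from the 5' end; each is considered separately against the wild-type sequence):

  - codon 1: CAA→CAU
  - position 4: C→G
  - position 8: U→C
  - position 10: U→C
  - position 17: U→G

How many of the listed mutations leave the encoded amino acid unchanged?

Codon 1: CAA (Gln) → CAU (His) — missense.
Codon 2: CAA (Gln) → GAA (Glu) — missense.
Codon 3: GUA (Val) → GCA (Ala) — missense.
Codon 4: UCC (Ser) → CCC (Pro) — missense.
Codon 6: GUG (Val) → GGG (Gly) — missense.
Synonymous: 0 of 5.

0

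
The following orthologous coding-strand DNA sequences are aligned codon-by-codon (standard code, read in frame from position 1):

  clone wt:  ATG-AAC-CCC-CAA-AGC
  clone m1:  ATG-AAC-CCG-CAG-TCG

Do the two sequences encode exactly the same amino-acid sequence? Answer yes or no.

yes

Codon 1: ATG Met / ATG Met — identical.
Codon 2: AAC Asn / AAC Asn — identical.
Codon 3: CCC Pro / CCG Pro — synonymous.
Codon 4: CAA Gln / CAG Gln — synonymous.
Codon 5: AGC Ser / TCG Ser — synonymous.
Nonsynonymous differences: 0 → same protein.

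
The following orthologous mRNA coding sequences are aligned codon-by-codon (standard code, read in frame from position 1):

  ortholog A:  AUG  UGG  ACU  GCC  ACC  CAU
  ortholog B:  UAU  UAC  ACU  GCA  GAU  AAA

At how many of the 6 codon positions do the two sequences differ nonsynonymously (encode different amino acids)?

4

Codon 1: AUG Met / UAU Tyr — nonsynonymous.
Codon 2: UGG Trp / UAC Tyr — nonsynonymous.
Codon 3: ACU Thr / ACU Thr — identical.
Codon 4: GCC Ala / GCA Ala — synonymous.
Codon 5: ACC Thr / GAU Asp — nonsynonymous.
Codon 6: CAU His / AAA Lys — nonsynonymous.
Nonsynonymous differences: 4.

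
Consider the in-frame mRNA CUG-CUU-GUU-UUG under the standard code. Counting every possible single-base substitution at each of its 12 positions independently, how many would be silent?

Codon 1 (CUG, Leu): 4 synonymous substitutions.
Codon 2 (CUU, Leu): 3 synonymous substitutions.
Codon 3 (GUU, Val): 3 synonymous substitutions.
Codon 4 (UUG, Leu): 2 synonymous substitutions.
Total: 4 + 3 + 3 + 2 = 12.

12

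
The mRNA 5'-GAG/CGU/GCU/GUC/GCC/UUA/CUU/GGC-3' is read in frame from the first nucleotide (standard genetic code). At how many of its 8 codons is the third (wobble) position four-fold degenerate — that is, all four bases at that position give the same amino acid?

6

Codon 1 GAG (Glu): third position 2-fold.
Codon 2 CGU (Arg): third position 4-fold.
Codon 3 GCU (Ala): third position 4-fold.
Codon 4 GUC (Val): third position 4-fold.
Codon 5 GCC (Ala): third position 4-fold.
Codon 6 UUA (Leu): third position 2-fold.
Codon 7 CUU (Leu): third position 4-fold.
Codon 8 GGC (Gly): third position 4-fold.
Four-fold degenerate third positions: 6.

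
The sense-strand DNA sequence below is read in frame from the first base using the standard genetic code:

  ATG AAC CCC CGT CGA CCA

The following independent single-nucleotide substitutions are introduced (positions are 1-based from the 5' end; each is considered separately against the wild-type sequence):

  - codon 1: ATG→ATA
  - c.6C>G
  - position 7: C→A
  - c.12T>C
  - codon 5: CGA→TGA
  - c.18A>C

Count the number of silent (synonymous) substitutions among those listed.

2

Codon 1: ATG (Met) → ATA (Ile) — missense.
Codon 2: AAC (Asn) → AAG (Lys) — missense.
Codon 3: CCC (Pro) → ACC (Thr) — missense.
Codon 4: CGT (Arg) → CGC (Arg) — synonymous.
Codon 5: CGA (Arg) → TGA (Stop) — nonsense.
Codon 6: CCA (Pro) → CCC (Pro) — synonymous.
Synonymous: 2 of 6.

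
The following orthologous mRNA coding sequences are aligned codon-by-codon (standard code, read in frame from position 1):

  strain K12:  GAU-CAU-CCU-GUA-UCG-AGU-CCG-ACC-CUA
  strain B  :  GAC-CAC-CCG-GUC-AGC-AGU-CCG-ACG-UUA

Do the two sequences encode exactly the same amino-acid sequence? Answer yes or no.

Codon 1: GAU Asp / GAC Asp — synonymous.
Codon 2: CAU His / CAC His — synonymous.
Codon 3: CCU Pro / CCG Pro — synonymous.
Codon 4: GUA Val / GUC Val — synonymous.
Codon 5: UCG Ser / AGC Ser — synonymous.
Codon 6: AGU Ser / AGU Ser — identical.
Codon 7: CCG Pro / CCG Pro — identical.
Codon 8: ACC Thr / ACG Thr — synonymous.
Codon 9: CUA Leu / UUA Leu — synonymous.
Nonsynonymous differences: 0 → same protein.

yes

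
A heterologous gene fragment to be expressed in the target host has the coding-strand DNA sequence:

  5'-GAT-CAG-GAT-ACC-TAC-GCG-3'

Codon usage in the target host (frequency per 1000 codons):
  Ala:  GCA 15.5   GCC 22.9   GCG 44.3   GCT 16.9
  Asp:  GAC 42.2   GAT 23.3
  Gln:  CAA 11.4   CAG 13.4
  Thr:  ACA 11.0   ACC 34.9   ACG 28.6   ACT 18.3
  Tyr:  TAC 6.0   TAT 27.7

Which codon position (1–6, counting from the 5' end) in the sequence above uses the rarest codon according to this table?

5

Codon 1 GAT (Asp): 23.3 per 1000.
Codon 2 CAG (Gln): 13.4 per 1000.
Codon 3 GAT (Asp): 23.3 per 1000.
Codon 4 ACC (Thr): 34.9 per 1000.
Codon 5 TAC (Tyr): 6.0 per 1000.
Codon 6 GCG (Ala): 44.3 per 1000.
Lowest frequency is 6.0 at codon 5.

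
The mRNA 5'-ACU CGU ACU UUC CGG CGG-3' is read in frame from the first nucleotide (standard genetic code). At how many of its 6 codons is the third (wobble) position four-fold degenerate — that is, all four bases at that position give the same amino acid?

Codon 1 ACU (Thr): third position 4-fold.
Codon 2 CGU (Arg): third position 4-fold.
Codon 3 ACU (Thr): third position 4-fold.
Codon 4 UUC (Phe): third position 2-fold.
Codon 5 CGG (Arg): third position 4-fold.
Codon 6 CGG (Arg): third position 4-fold.
Four-fold degenerate third positions: 5.

5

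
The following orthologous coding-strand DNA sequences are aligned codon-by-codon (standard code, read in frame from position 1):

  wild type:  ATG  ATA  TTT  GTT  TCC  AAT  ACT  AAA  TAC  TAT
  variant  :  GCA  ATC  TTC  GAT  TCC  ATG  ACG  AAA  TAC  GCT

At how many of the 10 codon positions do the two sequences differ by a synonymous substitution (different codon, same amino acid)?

Codon 1: ATG Met / GCA Ala — nonsynonymous.
Codon 2: ATA Ile / ATC Ile — synonymous.
Codon 3: TTT Phe / TTC Phe — synonymous.
Codon 4: GTT Val / GAT Asp — nonsynonymous.
Codon 5: TCC Ser / TCC Ser — identical.
Codon 6: AAT Asn / ATG Met — nonsynonymous.
Codon 7: ACT Thr / ACG Thr — synonymous.
Codon 8: AAA Lys / AAA Lys — identical.
Codon 9: TAC Tyr / TAC Tyr — identical.
Codon 10: TAT Tyr / GCT Ala — nonsynonymous.
Synonymous differences: 3.

3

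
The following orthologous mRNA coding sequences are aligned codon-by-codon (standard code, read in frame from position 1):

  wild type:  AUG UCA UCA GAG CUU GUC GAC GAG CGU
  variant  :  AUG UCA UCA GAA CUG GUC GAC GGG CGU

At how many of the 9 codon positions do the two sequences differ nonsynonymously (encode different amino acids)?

1

Codon 1: AUG Met / AUG Met — identical.
Codon 2: UCA Ser / UCA Ser — identical.
Codon 3: UCA Ser / UCA Ser — identical.
Codon 4: GAG Glu / GAA Glu — synonymous.
Codon 5: CUU Leu / CUG Leu — synonymous.
Codon 6: GUC Val / GUC Val — identical.
Codon 7: GAC Asp / GAC Asp — identical.
Codon 8: GAG Glu / GGG Gly — nonsynonymous.
Codon 9: CGU Arg / CGU Arg — identical.
Nonsynonymous differences: 1.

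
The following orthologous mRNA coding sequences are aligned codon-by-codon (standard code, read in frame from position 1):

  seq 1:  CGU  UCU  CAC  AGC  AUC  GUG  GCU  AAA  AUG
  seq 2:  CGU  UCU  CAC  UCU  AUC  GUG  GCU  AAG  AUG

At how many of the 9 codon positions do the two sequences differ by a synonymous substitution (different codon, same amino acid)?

Codon 1: CGU Arg / CGU Arg — identical.
Codon 2: UCU Ser / UCU Ser — identical.
Codon 3: CAC His / CAC His — identical.
Codon 4: AGC Ser / UCU Ser — synonymous.
Codon 5: AUC Ile / AUC Ile — identical.
Codon 6: GUG Val / GUG Val — identical.
Codon 7: GCU Ala / GCU Ala — identical.
Codon 8: AAA Lys / AAG Lys — synonymous.
Codon 9: AUG Met / AUG Met — identical.
Synonymous differences: 2.

2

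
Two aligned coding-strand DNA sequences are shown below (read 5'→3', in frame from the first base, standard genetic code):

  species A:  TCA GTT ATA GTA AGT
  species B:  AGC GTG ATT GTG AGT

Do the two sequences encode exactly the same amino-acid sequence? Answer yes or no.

yes

Codon 1: TCA Ser / AGC Ser — synonymous.
Codon 2: GTT Val / GTG Val — synonymous.
Codon 3: ATA Ile / ATT Ile — synonymous.
Codon 4: GTA Val / GTG Val — synonymous.
Codon 5: AGT Ser / AGT Ser — identical.
Nonsynonymous differences: 0 → same protein.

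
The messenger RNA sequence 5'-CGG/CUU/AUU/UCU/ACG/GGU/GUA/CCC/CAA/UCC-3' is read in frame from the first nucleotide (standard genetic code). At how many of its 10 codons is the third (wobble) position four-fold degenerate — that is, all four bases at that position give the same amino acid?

8

Codon 1 CGG (Arg): third position 4-fold.
Codon 2 CUU (Leu): third position 4-fold.
Codon 3 AUU (Ile): third position 3-fold.
Codon 4 UCU (Ser): third position 4-fold.
Codon 5 ACG (Thr): third position 4-fold.
Codon 6 GGU (Gly): third position 4-fold.
Codon 7 GUA (Val): third position 4-fold.
Codon 8 CCC (Pro): third position 4-fold.
Codon 9 CAA (Gln): third position 2-fold.
Codon 10 UCC (Ser): third position 4-fold.
Four-fold degenerate third positions: 8.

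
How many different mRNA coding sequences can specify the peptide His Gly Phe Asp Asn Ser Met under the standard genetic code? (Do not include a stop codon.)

384

His: 2 codons.
Gly: 4 codons.
Phe: 2 codons.
Asp: 2 codons.
Asn: 2 codons.
Ser: 6 codons.
Met: 1 codon.
2 × 4 × 2 × 2 × 2 × 6 × 1 = 384.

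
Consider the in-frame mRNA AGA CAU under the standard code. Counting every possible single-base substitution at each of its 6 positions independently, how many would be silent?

3

Codon 1 (AGA, Arg): 2 synonymous substitutions.
Codon 2 (CAU, His): 1 synonymous substitution.
Total: 2 + 1 = 3.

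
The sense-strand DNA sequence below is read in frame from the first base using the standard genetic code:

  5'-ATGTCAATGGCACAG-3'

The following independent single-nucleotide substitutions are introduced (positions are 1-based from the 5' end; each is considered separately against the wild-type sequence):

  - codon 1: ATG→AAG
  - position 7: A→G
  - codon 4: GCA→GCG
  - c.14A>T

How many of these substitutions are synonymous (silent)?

Codon 1: ATG (Met) → AAG (Lys) — missense.
Codon 3: ATG (Met) → GTG (Val) — missense.
Codon 4: GCA (Ala) → GCG (Ala) — synonymous.
Codon 5: CAG (Gln) → CTG (Leu) — missense.
Synonymous: 1 of 4.

1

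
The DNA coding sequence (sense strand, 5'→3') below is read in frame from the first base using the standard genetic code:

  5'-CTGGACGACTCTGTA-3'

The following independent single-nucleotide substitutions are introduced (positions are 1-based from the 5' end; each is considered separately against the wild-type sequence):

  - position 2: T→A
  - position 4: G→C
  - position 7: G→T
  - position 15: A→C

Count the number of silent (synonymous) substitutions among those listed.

1

Codon 1: CTG (Leu) → CAG (Gln) — missense.
Codon 2: GAC (Asp) → CAC (His) — missense.
Codon 3: GAC (Asp) → TAC (Tyr) — missense.
Codon 5: GTA (Val) → GTC (Val) — synonymous.
Synonymous: 1 of 4.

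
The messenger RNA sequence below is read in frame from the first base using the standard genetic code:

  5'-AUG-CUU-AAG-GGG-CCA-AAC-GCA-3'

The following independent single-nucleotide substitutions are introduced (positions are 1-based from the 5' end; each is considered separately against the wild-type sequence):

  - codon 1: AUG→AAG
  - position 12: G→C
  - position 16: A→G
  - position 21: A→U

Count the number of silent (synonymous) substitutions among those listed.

2

Codon 1: AUG (Met) → AAG (Lys) — missense.
Codon 4: GGG (Gly) → GGC (Gly) — synonymous.
Codon 6: AAC (Asn) → GAC (Asp) — missense.
Codon 7: GCA (Ala) → GCU (Ala) — synonymous.
Synonymous: 2 of 4.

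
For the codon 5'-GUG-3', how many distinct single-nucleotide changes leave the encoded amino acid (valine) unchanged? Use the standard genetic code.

Position 1: none → 0 synonymous.
Position 2: none → 0 synonymous.
Position 3: GUU, GUC, GUA → 3 synonymous.
Total: 0 + 0 + 3 = 3.

3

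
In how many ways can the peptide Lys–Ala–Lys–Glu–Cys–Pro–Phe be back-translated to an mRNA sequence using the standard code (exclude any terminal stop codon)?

512

Lys: 2 codons.
Ala: 4 codons.
Lys: 2 codons.
Glu: 2 codons.
Cys: 2 codons.
Pro: 4 codons.
Phe: 2 codons.
2 × 4 × 2 × 2 × 2 × 4 × 2 = 512.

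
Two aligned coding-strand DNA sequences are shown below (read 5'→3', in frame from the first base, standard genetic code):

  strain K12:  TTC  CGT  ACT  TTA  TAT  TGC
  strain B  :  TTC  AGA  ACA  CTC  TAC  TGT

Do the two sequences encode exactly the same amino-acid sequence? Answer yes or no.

yes

Codon 1: TTC Phe / TTC Phe — identical.
Codon 2: CGT Arg / AGA Arg — synonymous.
Codon 3: ACT Thr / ACA Thr — synonymous.
Codon 4: TTA Leu / CTC Leu — synonymous.
Codon 5: TAT Tyr / TAC Tyr — synonymous.
Codon 6: TGC Cys / TGT Cys — synonymous.
Nonsynonymous differences: 0 → same protein.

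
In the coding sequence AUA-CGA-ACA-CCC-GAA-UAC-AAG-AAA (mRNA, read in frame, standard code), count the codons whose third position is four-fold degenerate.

3

Codon 1 AUA (Ile): third position 3-fold.
Codon 2 CGA (Arg): third position 4-fold.
Codon 3 ACA (Thr): third position 4-fold.
Codon 4 CCC (Pro): third position 4-fold.
Codon 5 GAA (Glu): third position 2-fold.
Codon 6 UAC (Tyr): third position 2-fold.
Codon 7 AAG (Lys): third position 2-fold.
Codon 8 AAA (Lys): third position 2-fold.
Four-fold degenerate third positions: 3.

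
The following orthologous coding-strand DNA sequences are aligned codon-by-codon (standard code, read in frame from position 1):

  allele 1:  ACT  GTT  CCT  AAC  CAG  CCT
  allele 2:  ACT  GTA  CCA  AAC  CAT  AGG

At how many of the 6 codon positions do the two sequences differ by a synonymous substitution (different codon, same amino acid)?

2

Codon 1: ACT Thr / ACT Thr — identical.
Codon 2: GTT Val / GTA Val — synonymous.
Codon 3: CCT Pro / CCA Pro — synonymous.
Codon 4: AAC Asn / AAC Asn — identical.
Codon 5: CAG Gln / CAT His — nonsynonymous.
Codon 6: CCT Pro / AGG Arg — nonsynonymous.
Synonymous differences: 2.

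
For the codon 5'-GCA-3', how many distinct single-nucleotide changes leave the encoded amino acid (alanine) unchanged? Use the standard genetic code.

Position 1: none → 0 synonymous.
Position 2: none → 0 synonymous.
Position 3: GCU, GCC, GCG → 3 synonymous.
Total: 0 + 0 + 3 = 3.

3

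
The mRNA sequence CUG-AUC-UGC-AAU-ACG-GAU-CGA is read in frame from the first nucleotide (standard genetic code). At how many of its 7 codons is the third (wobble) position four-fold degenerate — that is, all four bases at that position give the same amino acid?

3

Codon 1 CUG (Leu): third position 4-fold.
Codon 2 AUC (Ile): third position 3-fold.
Codon 3 UGC (Cys): third position 2-fold.
Codon 4 AAU (Asn): third position 2-fold.
Codon 5 ACG (Thr): third position 4-fold.
Codon 6 GAU (Asp): third position 2-fold.
Codon 7 CGA (Arg): third position 4-fold.
Four-fold degenerate third positions: 3.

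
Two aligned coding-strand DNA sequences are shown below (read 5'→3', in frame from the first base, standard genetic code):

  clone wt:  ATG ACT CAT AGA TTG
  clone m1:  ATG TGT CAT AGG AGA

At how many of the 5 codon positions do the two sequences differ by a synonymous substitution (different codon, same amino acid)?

Codon 1: ATG Met / ATG Met — identical.
Codon 2: ACT Thr / TGT Cys — nonsynonymous.
Codon 3: CAT His / CAT His — identical.
Codon 4: AGA Arg / AGG Arg — synonymous.
Codon 5: TTG Leu / AGA Arg — nonsynonymous.
Synonymous differences: 1.

1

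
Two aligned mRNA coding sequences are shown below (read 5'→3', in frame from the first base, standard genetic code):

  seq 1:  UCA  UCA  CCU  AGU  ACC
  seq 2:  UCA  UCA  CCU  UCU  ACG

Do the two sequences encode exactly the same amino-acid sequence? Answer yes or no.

Codon 1: UCA Ser / UCA Ser — identical.
Codon 2: UCA Ser / UCA Ser — identical.
Codon 3: CCU Pro / CCU Pro — identical.
Codon 4: AGU Ser / UCU Ser — synonymous.
Codon 5: ACC Thr / ACG Thr — synonymous.
Nonsynonymous differences: 0 → same protein.

yes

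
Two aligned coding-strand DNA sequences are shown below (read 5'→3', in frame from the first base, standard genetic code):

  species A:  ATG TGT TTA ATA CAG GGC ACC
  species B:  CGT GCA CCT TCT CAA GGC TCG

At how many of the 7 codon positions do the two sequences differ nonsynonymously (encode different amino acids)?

Codon 1: ATG Met / CGT Arg — nonsynonymous.
Codon 2: TGT Cys / GCA Ala — nonsynonymous.
Codon 3: TTA Leu / CCT Pro — nonsynonymous.
Codon 4: ATA Ile / TCT Ser — nonsynonymous.
Codon 5: CAG Gln / CAA Gln — synonymous.
Codon 6: GGC Gly / GGC Gly — identical.
Codon 7: ACC Thr / TCG Ser — nonsynonymous.
Nonsynonymous differences: 5.

5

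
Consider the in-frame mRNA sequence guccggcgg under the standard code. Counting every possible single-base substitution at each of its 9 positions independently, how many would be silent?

Codon 1 (GUC, Val): 3 synonymous substitutions.
Codon 2 (CGG, Arg): 4 synonymous substitutions.
Codon 3 (CGG, Arg): 4 synonymous substitutions.
Total: 3 + 4 + 4 = 11.

11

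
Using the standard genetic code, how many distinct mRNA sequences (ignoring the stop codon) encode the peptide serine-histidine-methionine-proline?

Ser: 6 codons.
His: 2 codons.
Met: 1 codon.
Pro: 4 codons.
6 × 2 × 1 × 4 = 48.

48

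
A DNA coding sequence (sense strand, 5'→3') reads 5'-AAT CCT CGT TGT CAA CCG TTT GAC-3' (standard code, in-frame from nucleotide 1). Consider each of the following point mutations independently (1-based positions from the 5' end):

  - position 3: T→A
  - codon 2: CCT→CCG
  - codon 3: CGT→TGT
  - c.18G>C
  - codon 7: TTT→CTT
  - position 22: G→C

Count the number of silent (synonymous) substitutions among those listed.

2

Codon 1: AAT (Asn) → AAA (Lys) — missense.
Codon 2: CCT (Pro) → CCG (Pro) — synonymous.
Codon 3: CGT (Arg) → TGT (Cys) — missense.
Codon 6: CCG (Pro) → CCC (Pro) — synonymous.
Codon 7: TTT (Phe) → CTT (Leu) — missense.
Codon 8: GAC (Asp) → CAC (His) — missense.
Synonymous: 2 of 6.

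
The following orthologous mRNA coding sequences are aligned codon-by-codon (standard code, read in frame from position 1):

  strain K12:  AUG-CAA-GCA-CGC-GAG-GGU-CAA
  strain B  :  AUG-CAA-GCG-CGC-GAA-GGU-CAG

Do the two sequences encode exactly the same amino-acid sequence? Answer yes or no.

Codon 1: AUG Met / AUG Met — identical.
Codon 2: CAA Gln / CAA Gln — identical.
Codon 3: GCA Ala / GCG Ala — synonymous.
Codon 4: CGC Arg / CGC Arg — identical.
Codon 5: GAG Glu / GAA Glu — synonymous.
Codon 6: GGU Gly / GGU Gly — identical.
Codon 7: CAA Gln / CAG Gln — synonymous.
Nonsynonymous differences: 0 → same protein.

yes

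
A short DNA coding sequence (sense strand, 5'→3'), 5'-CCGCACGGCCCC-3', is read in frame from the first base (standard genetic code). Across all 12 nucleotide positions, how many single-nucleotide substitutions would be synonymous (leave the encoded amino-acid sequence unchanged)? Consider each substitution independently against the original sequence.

10

Codon 1 (CCG, Pro): 3 synonymous substitutions.
Codon 2 (CAC, His): 1 synonymous substitution.
Codon 3 (GGC, Gly): 3 synonymous substitutions.
Codon 4 (CCC, Pro): 3 synonymous substitutions.
Total: 3 + 1 + 3 + 3 = 10.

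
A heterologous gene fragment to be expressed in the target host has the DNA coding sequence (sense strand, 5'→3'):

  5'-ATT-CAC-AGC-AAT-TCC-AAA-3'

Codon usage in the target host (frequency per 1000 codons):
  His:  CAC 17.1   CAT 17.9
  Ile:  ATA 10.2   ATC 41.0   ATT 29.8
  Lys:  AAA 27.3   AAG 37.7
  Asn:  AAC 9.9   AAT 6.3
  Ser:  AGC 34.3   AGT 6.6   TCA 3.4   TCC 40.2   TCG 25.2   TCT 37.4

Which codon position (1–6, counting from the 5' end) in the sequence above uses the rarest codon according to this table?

Codon 1 ATT (Ile): 29.8 per 1000.
Codon 2 CAC (His): 17.1 per 1000.
Codon 3 AGC (Ser): 34.3 per 1000.
Codon 4 AAT (Asn): 6.3 per 1000.
Codon 5 TCC (Ser): 40.2 per 1000.
Codon 6 AAA (Lys): 27.3 per 1000.
Lowest frequency is 6.3 at codon 4.

4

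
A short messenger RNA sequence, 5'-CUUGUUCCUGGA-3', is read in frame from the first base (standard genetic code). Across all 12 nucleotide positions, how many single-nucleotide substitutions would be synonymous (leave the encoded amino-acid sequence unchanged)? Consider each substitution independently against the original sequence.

12

Codon 1 (CUU, Leu): 3 synonymous substitutions.
Codon 2 (GUU, Val): 3 synonymous substitutions.
Codon 3 (CCU, Pro): 3 synonymous substitutions.
Codon 4 (GGA, Gly): 3 synonymous substitutions.
Total: 3 + 3 + 3 + 3 = 12.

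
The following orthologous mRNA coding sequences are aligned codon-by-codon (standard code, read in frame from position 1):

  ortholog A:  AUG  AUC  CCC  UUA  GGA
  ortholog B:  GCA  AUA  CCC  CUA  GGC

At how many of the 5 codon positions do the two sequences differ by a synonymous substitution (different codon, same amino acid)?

Codon 1: AUG Met / GCA Ala — nonsynonymous.
Codon 2: AUC Ile / AUA Ile — synonymous.
Codon 3: CCC Pro / CCC Pro — identical.
Codon 4: UUA Leu / CUA Leu — synonymous.
Codon 5: GGA Gly / GGC Gly — synonymous.
Synonymous differences: 3.

3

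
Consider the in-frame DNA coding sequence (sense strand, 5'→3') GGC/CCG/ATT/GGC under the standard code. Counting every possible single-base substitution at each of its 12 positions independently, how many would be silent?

Codon 1 (GGC, Gly): 3 synonymous substitutions.
Codon 2 (CCG, Pro): 3 synonymous substitutions.
Codon 3 (ATT, Ile): 2 synonymous substitutions.
Codon 4 (GGC, Gly): 3 synonymous substitutions.
Total: 3 + 3 + 2 + 3 = 11.

11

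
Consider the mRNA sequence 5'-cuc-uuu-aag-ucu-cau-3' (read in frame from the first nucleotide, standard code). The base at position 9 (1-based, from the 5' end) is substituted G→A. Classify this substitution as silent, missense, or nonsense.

Position 9 falls in codon 3: AAG → Lys.
After the substitution the codon is AAA → Lys.
Both encode Lys, so the change is synonymous.

silent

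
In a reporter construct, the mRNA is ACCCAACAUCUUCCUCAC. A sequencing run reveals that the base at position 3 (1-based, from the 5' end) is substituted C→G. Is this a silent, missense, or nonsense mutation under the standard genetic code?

silent

Position 3 falls in codon 1: ACC → Thr.
After the substitution the codon is ACG → Thr.
Both encode Thr, so the change is synonymous.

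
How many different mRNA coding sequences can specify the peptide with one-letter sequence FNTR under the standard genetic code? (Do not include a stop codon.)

Phe: 2 codons.
Asn: 2 codons.
Thr: 4 codons.
Arg: 6 codons.
2 × 2 × 4 × 6 = 96.

96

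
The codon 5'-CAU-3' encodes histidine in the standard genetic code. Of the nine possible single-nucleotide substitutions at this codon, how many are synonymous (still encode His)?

1

Position 1: none → 0 synonymous.
Position 2: none → 0 synonymous.
Position 3: CAC → 1 synonymous.
Total: 0 + 0 + 1 = 1.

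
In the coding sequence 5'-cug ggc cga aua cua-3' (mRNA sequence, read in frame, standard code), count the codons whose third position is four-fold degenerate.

Codon 1 CUG (Leu): third position 4-fold.
Codon 2 GGC (Gly): third position 4-fold.
Codon 3 CGA (Arg): third position 4-fold.
Codon 4 AUA (Ile): third position 3-fold.
Codon 5 CUA (Leu): third position 4-fold.
Four-fold degenerate third positions: 4.

4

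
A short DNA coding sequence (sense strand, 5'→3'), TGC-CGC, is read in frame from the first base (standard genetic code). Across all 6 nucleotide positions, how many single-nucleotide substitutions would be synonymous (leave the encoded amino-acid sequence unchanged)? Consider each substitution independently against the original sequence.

4

Codon 1 (TGC, Cys): 1 synonymous substitution.
Codon 2 (CGC, Arg): 3 synonymous substitutions.
Total: 1 + 3 = 4.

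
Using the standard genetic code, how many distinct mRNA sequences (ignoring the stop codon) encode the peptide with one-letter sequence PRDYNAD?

1536

Pro: 4 codons.
Arg: 6 codons.
Asp: 2 codons.
Tyr: 2 codons.
Asn: 2 codons.
Ala: 4 codons.
Asp: 2 codons.
4 × 6 × 2 × 2 × 2 × 4 × 2 = 1536.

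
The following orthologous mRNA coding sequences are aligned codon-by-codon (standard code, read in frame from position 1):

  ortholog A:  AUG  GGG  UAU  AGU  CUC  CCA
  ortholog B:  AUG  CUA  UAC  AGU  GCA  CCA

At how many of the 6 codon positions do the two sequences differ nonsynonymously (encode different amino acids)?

2

Codon 1: AUG Met / AUG Met — identical.
Codon 2: GGG Gly / CUA Leu — nonsynonymous.
Codon 3: UAU Tyr / UAC Tyr — synonymous.
Codon 4: AGU Ser / AGU Ser — identical.
Codon 5: CUC Leu / GCA Ala — nonsynonymous.
Codon 6: CCA Pro / CCA Pro — identical.
Nonsynonymous differences: 2.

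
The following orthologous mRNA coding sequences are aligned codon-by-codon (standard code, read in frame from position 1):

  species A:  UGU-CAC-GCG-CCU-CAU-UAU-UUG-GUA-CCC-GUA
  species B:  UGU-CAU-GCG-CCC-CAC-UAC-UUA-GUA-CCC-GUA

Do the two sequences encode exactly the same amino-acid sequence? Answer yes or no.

Codon 1: UGU Cys / UGU Cys — identical.
Codon 2: CAC His / CAU His — synonymous.
Codon 3: GCG Ala / GCG Ala — identical.
Codon 4: CCU Pro / CCC Pro — synonymous.
Codon 5: CAU His / CAC His — synonymous.
Codon 6: UAU Tyr / UAC Tyr — synonymous.
Codon 7: UUG Leu / UUA Leu — synonymous.
Codon 8: GUA Val / GUA Val — identical.
Codon 9: CCC Pro / CCC Pro — identical.
Codon 10: GUA Val / GUA Val — identical.
Nonsynonymous differences: 0 → same protein.

yes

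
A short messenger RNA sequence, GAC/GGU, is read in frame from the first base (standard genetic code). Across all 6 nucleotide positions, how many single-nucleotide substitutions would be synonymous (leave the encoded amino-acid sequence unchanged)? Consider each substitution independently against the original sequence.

Codon 1 (GAC, Asp): 1 synonymous substitution.
Codon 2 (GGU, Gly): 3 synonymous substitutions.
Total: 1 + 3 = 4.

4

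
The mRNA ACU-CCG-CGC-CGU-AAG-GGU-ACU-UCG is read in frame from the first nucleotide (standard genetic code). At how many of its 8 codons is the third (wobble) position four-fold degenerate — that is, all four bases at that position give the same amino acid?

7

Codon 1 ACU (Thr): third position 4-fold.
Codon 2 CCG (Pro): third position 4-fold.
Codon 3 CGC (Arg): third position 4-fold.
Codon 4 CGU (Arg): third position 4-fold.
Codon 5 AAG (Lys): third position 2-fold.
Codon 6 GGU (Gly): third position 4-fold.
Codon 7 ACU (Thr): third position 4-fold.
Codon 8 UCG (Ser): third position 4-fold.
Four-fold degenerate third positions: 7.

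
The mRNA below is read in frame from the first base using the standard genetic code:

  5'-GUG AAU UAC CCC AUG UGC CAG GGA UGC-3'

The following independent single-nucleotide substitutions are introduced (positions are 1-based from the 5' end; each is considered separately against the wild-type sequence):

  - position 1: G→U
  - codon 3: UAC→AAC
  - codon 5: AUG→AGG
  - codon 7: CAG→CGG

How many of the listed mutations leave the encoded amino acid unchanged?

Codon 1: GUG (Val) → UUG (Leu) — missense.
Codon 3: UAC (Tyr) → AAC (Asn) — missense.
Codon 5: AUG (Met) → AGG (Arg) — missense.
Codon 7: CAG (Gln) → CGG (Arg) — missense.
Synonymous: 0 of 4.

0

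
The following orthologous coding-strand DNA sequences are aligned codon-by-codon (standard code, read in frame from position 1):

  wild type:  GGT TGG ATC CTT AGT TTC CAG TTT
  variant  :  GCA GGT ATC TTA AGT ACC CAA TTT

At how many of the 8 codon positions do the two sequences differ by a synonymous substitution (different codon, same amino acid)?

Codon 1: GGT Gly / GCA Ala — nonsynonymous.
Codon 2: TGG Trp / GGT Gly — nonsynonymous.
Codon 3: ATC Ile / ATC Ile — identical.
Codon 4: CTT Leu / TTA Leu — synonymous.
Codon 5: AGT Ser / AGT Ser — identical.
Codon 6: TTC Phe / ACC Thr — nonsynonymous.
Codon 7: CAG Gln / CAA Gln — synonymous.
Codon 8: TTT Phe / TTT Phe — identical.
Synonymous differences: 2.

2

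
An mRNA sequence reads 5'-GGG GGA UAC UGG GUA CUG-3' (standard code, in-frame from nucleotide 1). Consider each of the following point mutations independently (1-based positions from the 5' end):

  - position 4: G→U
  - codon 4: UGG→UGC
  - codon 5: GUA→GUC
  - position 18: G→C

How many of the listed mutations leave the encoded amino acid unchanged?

Codon 2: GGA (Gly) → UGA (Stop) — nonsense.
Codon 4: UGG (Trp) → UGC (Cys) — missense.
Codon 5: GUA (Val) → GUC (Val) — synonymous.
Codon 6: CUG (Leu) → CUC (Leu) — synonymous.
Synonymous: 2 of 4.

2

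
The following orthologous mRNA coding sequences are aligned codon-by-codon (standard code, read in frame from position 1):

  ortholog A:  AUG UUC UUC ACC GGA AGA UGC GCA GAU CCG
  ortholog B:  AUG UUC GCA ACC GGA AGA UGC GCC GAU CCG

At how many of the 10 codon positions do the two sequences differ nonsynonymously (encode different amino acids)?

1

Codon 1: AUG Met / AUG Met — identical.
Codon 2: UUC Phe / UUC Phe — identical.
Codon 3: UUC Phe / GCA Ala — nonsynonymous.
Codon 4: ACC Thr / ACC Thr — identical.
Codon 5: GGA Gly / GGA Gly — identical.
Codon 6: AGA Arg / AGA Arg — identical.
Codon 7: UGC Cys / UGC Cys — identical.
Codon 8: GCA Ala / GCC Ala — synonymous.
Codon 9: GAU Asp / GAU Asp — identical.
Codon 10: CCG Pro / CCG Pro — identical.
Nonsynonymous differences: 1.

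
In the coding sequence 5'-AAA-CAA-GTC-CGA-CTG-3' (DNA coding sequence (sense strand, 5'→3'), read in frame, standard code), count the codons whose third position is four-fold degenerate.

Codon 1 AAA (Lys): third position 2-fold.
Codon 2 CAA (Gln): third position 2-fold.
Codon 3 GTC (Val): third position 4-fold.
Codon 4 CGA (Arg): third position 4-fold.
Codon 5 CTG (Leu): third position 4-fold.
Four-fold degenerate third positions: 3.

3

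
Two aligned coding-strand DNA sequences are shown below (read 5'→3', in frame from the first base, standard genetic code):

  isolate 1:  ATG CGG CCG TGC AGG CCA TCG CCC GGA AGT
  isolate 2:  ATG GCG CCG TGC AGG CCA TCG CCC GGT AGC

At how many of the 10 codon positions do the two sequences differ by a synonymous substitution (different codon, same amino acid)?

Codon 1: ATG Met / ATG Met — identical.
Codon 2: CGG Arg / GCG Ala — nonsynonymous.
Codon 3: CCG Pro / CCG Pro — identical.
Codon 4: TGC Cys / TGC Cys — identical.
Codon 5: AGG Arg / AGG Arg — identical.
Codon 6: CCA Pro / CCA Pro — identical.
Codon 7: TCG Ser / TCG Ser — identical.
Codon 8: CCC Pro / CCC Pro — identical.
Codon 9: GGA Gly / GGT Gly — synonymous.
Codon 10: AGT Ser / AGC Ser — synonymous.
Synonymous differences: 2.

2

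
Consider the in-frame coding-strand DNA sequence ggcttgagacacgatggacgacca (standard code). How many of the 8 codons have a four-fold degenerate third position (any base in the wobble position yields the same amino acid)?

4

Codon 1 GGC (Gly): third position 4-fold.
Codon 2 TTG (Leu): third position 2-fold.
Codon 3 AGA (Arg): third position 2-fold.
Codon 4 CAC (His): third position 2-fold.
Codon 5 GAT (Asp): third position 2-fold.
Codon 6 GGA (Gly): third position 4-fold.
Codon 7 CGA (Arg): third position 4-fold.
Codon 8 CCA (Pro): third position 4-fold.
Four-fold degenerate third positions: 4.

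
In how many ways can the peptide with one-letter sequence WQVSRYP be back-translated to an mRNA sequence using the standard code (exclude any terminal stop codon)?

2304

Trp: 1 codon.
Gln: 2 codons.
Val: 4 codons.
Ser: 6 codons.
Arg: 6 codons.
Tyr: 2 codons.
Pro: 4 codons.
1 × 2 × 4 × 6 × 6 × 2 × 4 = 2304.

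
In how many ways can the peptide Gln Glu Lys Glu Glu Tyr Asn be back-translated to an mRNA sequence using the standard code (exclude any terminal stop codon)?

Gln: 2 codons.
Glu: 2 codons.
Lys: 2 codons.
Glu: 2 codons.
Glu: 2 codons.
Tyr: 2 codons.
Asn: 2 codons.
2 × 2 × 2 × 2 × 2 × 2 × 2 = 128.

128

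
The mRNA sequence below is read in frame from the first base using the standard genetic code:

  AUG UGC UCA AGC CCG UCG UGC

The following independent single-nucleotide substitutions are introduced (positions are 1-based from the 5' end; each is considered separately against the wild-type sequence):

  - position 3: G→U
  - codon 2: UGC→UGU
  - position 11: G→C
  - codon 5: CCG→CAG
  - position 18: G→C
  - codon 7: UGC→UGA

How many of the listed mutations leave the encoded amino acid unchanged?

Codon 1: AUG (Met) → AUU (Ile) — missense.
Codon 2: UGC (Cys) → UGU (Cys) — synonymous.
Codon 4: AGC (Ser) → ACC (Thr) — missense.
Codon 5: CCG (Pro) → CAG (Gln) — missense.
Codon 6: UCG (Ser) → UCC (Ser) — synonymous.
Codon 7: UGC (Cys) → UGA (Stop) — nonsense.
Synonymous: 2 of 6.

2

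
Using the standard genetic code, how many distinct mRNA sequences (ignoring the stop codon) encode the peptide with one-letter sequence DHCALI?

576

Asp: 2 codons.
His: 2 codons.
Cys: 2 codons.
Ala: 4 codons.
Leu: 6 codons.
Ile: 3 codons.
2 × 2 × 2 × 4 × 6 × 3 = 576.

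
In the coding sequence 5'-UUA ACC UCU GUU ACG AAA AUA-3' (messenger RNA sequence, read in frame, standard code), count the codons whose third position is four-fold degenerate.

Codon 1 UUA (Leu): third position 2-fold.
Codon 2 ACC (Thr): third position 4-fold.
Codon 3 UCU (Ser): third position 4-fold.
Codon 4 GUU (Val): third position 4-fold.
Codon 5 ACG (Thr): third position 4-fold.
Codon 6 AAA (Lys): third position 2-fold.
Codon 7 AUA (Ile): third position 3-fold.
Four-fold degenerate third positions: 4.

4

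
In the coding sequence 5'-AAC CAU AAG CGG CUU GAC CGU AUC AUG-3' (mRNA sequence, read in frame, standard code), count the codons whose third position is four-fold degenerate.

Codon 1 AAC (Asn): third position 2-fold.
Codon 2 CAU (His): third position 2-fold.
Codon 3 AAG (Lys): third position 2-fold.
Codon 4 CGG (Arg): third position 4-fold.
Codon 5 CUU (Leu): third position 4-fold.
Codon 6 GAC (Asp): third position 2-fold.
Codon 7 CGU (Arg): third position 4-fold.
Codon 8 AUC (Ile): third position 3-fold.
Codon 9 AUG (Met): third position 1-fold.
Four-fold degenerate third positions: 3.

3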